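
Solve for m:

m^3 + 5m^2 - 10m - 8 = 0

m = -6.3723 or m = -0.6277 or m = 2

Possible rational roots are divisors of -8. Testing m = 2 gives 0, so (m - 2) is a factor.
Divide: m^3 + 5m^2 - 10m - 8 = (m - 2)(m^2 + 7m + 4).
Apply the quadratic formula to m^2 + 7m + 4 = 0: m = (-7 +/- sqrt(33))/2, i.e. m ~= -0.6277 or m ~= -6.3723.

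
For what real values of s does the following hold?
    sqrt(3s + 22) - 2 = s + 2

Isolate the radical: sqrt(3s + 22) = s + 4.
Square both sides: 3s + 22 = (s + 4)^2.
Expand and rearrange: s^2 + 5s - 6 = 0.
Solving gives s = 1 or s = -6.
Check each candidate in the original equation:
  s = 1: sqrt(25) = 5, while s + 4 = 5 — valid.
  s = -6: sqrt(4) = 2, while s + 4 = -2 — extraneous.

s = 1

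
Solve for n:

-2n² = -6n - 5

Rearrange to standard form: -2n² + 6n + 5 = 0.
Discriminant: (6)² − 4·(-2)·5 = 76.
Quadratic formula: n = (-6 ± √76) / (-4).
So n = 3/2 - √(19)/2 ≈ -0.6794 or n = 3/2 + √(19)/2 ≈ 3.6794.

n = -0.6794 or n = 3.6794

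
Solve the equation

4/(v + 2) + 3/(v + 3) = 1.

v = -2.6056 or v = 4.6056

Multiply both sides by (v + 2)(v + 3):
4(v + 3) + 3(v + 2) = (v + 2)(v + 3).
Expand and collect terms: v^2 - 2v - 12 = 0.
By the quadratic formula, v = (2 +/- sqrt(52)) / 2, so v ~= 4.6056 or v ~= -2.6056.
Neither value makes a denominator zero (v != -2, v != -3), so both are valid.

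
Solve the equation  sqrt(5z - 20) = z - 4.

Square both sides: 5z - 20 = (z - 4)^2.
Expand and rearrange: z^2 - 13z + 36 = 0.
Solving gives z = 9 or z = 4.
Check each candidate in the original equation:
  z = 9: sqrt(25) = 5, while z - 4 = 5 — valid.
  z = 4: sqrt(0) = 0, while z - 4 = 0 — valid.

z = 4 or z = 9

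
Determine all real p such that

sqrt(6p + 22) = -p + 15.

p = 7

Square both sides: 6p + 22 = (-p + 15)^2.
Expand and rearrange: p^2 - 36p + 203 = 0.
Solving gives p = 29 or p = 7.
Check each candidate in the original equation:
  p = 29: sqrt(196) = 14, while -p + 15 = -14 — extraneous.
  p = 7: sqrt(64) = 8, while -p + 15 = 8 — valid.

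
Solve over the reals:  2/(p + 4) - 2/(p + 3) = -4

Multiply both sides by (p + 4)(p + 3):
2(p + 3) - 2(p + 4) = -4(p + 4)(p + 3).
Expand and collect terms: -4p^2 - 28p - 46 = 0.
By the quadratic formula, p = (28 +/- sqrt(48)) / -8, so p ~= -4.366 or p ~= -2.634.
Neither value makes a denominator zero (p != -4, p != -3), so both are valid.

p = -4.366 or p = -2.634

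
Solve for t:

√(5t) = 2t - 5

Square both sides: 5t = (2t - 5)².
Expand and rearrange: 4t² - 25t + 25 = 0.
Solving gives t = 5 or t = 1.25.
Check each candidate in the original equation:
  t = 5: √(25) = 5, while 2t - 5 = 5 — valid.
  t = 1.25: √(6.25) = 2.5, while 2t - 5 = -2.5 — extraneous.

t = 5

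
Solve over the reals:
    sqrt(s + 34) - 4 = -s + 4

s = 2

Isolate the radical: sqrt(s + 34) = -s + 8.
Square both sides: s + 34 = (-s + 8)^2.
Expand and rearrange: s^2 - 17s + 30 = 0.
Solving gives s = 15 or s = 2.
Check each candidate in the original equation:
  s = 15: sqrt(49) = 7, while -s + 8 = -7 — extraneous.
  s = 2: sqrt(36) = 6, while -s + 8 = 6 — valid.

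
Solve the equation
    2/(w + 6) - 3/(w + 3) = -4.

w = -6.4099 or w = -2.3401

Multiply both sides by (w + 6)(w + 3):
2(w + 3) - 3(w + 6) = -4(w + 6)(w + 3).
Expand and collect terms: -4w^2 - 35w - 60 = 0.
By the quadratic formula, w = (35 +/- sqrt(265)) / -8, so w ~= -6.4099 or w ~= -2.3401.
Neither value makes a denominator zero (w != -6, w != -3), so both are valid.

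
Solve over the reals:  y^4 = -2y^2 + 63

Let u = y^2. The equation becomes u^2 + 2u - 63 = 0.
Factor: (u - 7)(u + 9) = 0, so u = 7 or u = -9.
y^2 = 7 gives y = +/-sqrt(7) ~= +/-2.6458.
y^2 = -9 < 0 has no real solution.

y = -2.6458 or y = 2.6458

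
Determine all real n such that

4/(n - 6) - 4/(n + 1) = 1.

Multiply both sides by (n - 6)(n + 1):
4(n + 1) - 4(n - 6) = (n - 6)(n + 1).
Expand and collect terms: n^2 - 5n - 34 = 0.
By the quadratic formula, n = (5 +/- sqrt(161)) / 2, so n ~= 8.8443 or n ~= -3.8443.
Neither value makes a denominator zero (n != 6, n != -1), so both are valid.

n = -3.8443 or n = 8.8443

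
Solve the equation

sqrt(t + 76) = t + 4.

Square both sides: t + 76 = (t + 4)^2.
Expand and rearrange: t^2 + 7t - 60 = 0.
Solving gives t = 5 or t = -12.
Check each candidate in the original equation:
  t = 5: sqrt(81) = 9, while t + 4 = 9 — valid.
  t = -12: sqrt(64) = 8, while t + 4 = -8 — extraneous.

t = 5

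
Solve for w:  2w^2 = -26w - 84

Bring every term to one side: 2w^2 + 26w + 84 = 0.
Factor: 2(w + 7)(w + 6) = 0.
So w = -7 or w = -6.

w = -7 or w = -6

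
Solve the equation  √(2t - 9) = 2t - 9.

Square both sides: 2t - 9 = (2t - 9)².
Expand and rearrange: 4t² - 38t + 90 = 0.
Solving gives t = 5 or t = 4.5.
Check each candidate in the original equation:
  t = 5: √(1) = 1, while 2t - 9 = 1 — valid.
  t = 4.5: √(0) = 0, while 2t - 9 = 0 — valid.

t = 4.5 or t = 5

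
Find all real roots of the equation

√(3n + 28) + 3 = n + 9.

n = -1

Isolate the radical: √(3n + 28) = n + 6.
Square both sides: 3n + 28 = (n + 6)².
Expand and rearrange: n² + 9n + 8 = 0.
Solving gives n = -1 or n = -8.
Check each candidate in the original equation:
  n = -1: √(25) = 5, while n + 6 = 5 — valid.
  n = -8: √(4) = 2, while n + 6 = -2 — extraneous.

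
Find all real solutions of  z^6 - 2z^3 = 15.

Let u = z^3. The equation becomes u^2 - 2u - 15 = 0.
Factor: (u + 3)(u - 5) = 0, so u = -3 or u = 5.
z^3 = -3 gives z = -(3)^(1/3) ~= -1.4422.
z^3 = 5 gives z = (5)^(1/3) ~= 1.71.

z = -1.4422 or z = 1.71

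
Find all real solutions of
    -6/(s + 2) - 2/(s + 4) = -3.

Multiply both sides by (s + 2)(s + 4):
-6(s + 4) - 2(s + 2) = -3(s + 2)(s + 4).
Expand and collect terms: -3s² - 10s + 4 = 0.
By the quadratic formula, s = (10 ± √148) / -6, so s ≈ -3.6943 or s ≈ 0.3609.
Neither value makes a denominator zero (s ≠ -2, s ≠ -4), so both are valid.

s = -3.6943 or s = 0.3609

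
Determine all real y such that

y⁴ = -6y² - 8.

Let u = y². The equation becomes u² + 6u + 8 = 0.
Factor: (u + 4)(u + 2) = 0, so u = -4 or u = -2.
y² = -4 < 0 has no real solution.
y² = -2 < 0 has no real solution.

No real solutions.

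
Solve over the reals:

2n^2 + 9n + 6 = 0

Discriminant: (9)^2 - 4*2*6 = 33.
Quadratic formula: n = (-9 +/- sqrt(33)) / 4.
So n = -9/4 + sqrt(33)/4 ~= -0.8139 or n = -9/4 - sqrt(33)/4 ~= -3.6861.

n = -3.6861 or n = -0.8139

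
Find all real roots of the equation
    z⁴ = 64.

Let u = z². The equation becomes u² - 64 = 0.
Factor: (u - 8)(u + 8) = 0, so u = 8 or u = -8.
z² = 8 gives z = ±2·√(2) ≈ ±2.8284.
z² = -8 < 0 has no real solution.

z = -2.8284 or z = 2.8284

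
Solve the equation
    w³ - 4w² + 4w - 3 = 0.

w = 3

Possible rational roots are divisors of -3. Testing w = 3 gives 0, so (w - 3) is a factor.
Divide: w³ - 4w² + 4w - 3 = (w - 3)(w² - w + 1).
The quadratic w² - w + 1 has discriminant -3 < 0, so no further real roots.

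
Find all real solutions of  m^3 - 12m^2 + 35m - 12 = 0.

Possible rational roots are divisors of -12. Testing m = 4 gives 0, so (m - 4) is a factor.
Divide: m^3 - 12m^2 + 35m - 12 = (m - 4)(m^2 - 8m + 3).
Apply the quadratic formula to m^2 - 8m + 3 = 0: m = (8 +/- sqrt(52))/2, i.e. m ~= 7.6056 or m ~= 0.3944.

m = 0.3944 or m = 4 or m = 7.6056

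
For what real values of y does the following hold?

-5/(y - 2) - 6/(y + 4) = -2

y = -2.131 or y = 5.631

Multiply both sides by (y - 2)(y + 4):
-5(y + 4) - 6(y - 2) = -2(y - 2)(y + 4).
Expand and collect terms: -2y² + 7y + 24 = 0.
By the quadratic formula, y = (-7 ± √241) / -4, so y ≈ -2.131 or y ≈ 5.631.
Neither value makes a denominator zero (y ≠ 2, y ≠ -4), so both are valid.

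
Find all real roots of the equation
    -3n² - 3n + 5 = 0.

n = -1.8844 or n = 0.8844

Discriminant: (-3)² − 4·(-3)·5 = 69.
Quadratic formula: n = (3 ± √69) / (-6).
So n = -√(69)/6 - 1/2 ≈ -1.8844 or n = -1/2 + √(69)/6 ≈ 0.8844.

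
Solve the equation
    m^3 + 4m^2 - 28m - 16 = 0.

Possible rational roots are divisors of -16. Testing m = 4 gives 0, so (m - 4) is a factor.
Divide: m^3 + 4m^2 - 28m - 16 = (m - 4)(m^2 + 8m + 4).
Apply the quadratic formula to m^2 + 8m + 4 = 0: m = (-8 +/- sqrt(48))/2, i.e. m ~= -0.5359 or m ~= -7.4641.

m = -7.4641 or m = -0.5359 or m = 4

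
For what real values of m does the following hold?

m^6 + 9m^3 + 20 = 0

m = -1.71 or m = -1.5874

Let u = m^3. The equation becomes u^2 + 9u + 20 = 0.
Factor: (u + 4)(u + 5) = 0, so u = -4 or u = -5.
m^3 = -4 gives m = -(4)^(1/3) ~= -1.5874.
m^3 = -5 gives m = -(5)^(1/3) ~= -1.71.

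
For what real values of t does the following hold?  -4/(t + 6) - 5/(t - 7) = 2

t = -8.388 or t = 4.888

Multiply both sides by (t + 6)(t - 7):
-4(t - 7) - 5(t + 6) = 2(t + 6)(t - 7).
Expand and collect terms: 2t^2 + 7t - 82 = 0.
By the quadratic formula, t = (-7 +/- sqrt(705)) / 4, so t ~= 4.888 or t ~= -8.388.
Neither value makes a denominator zero (t != -6, t != 7), so both are valid.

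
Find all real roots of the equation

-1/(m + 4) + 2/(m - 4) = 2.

Multiply both sides by (m + 4)(m - 4):
-(m - 4) + 2(m + 4) = 2(m + 4)(m - 4).
Expand and collect terms: 2m² - m - 44 = 0.
By the quadratic formula, m = (1 ± √353) / 4, so m ≈ 4.9471 or m ≈ -4.4471.
Neither value makes a denominator zero (m ≠ -4, m ≠ 4), so both are valid.

m = -4.4471 or m = 4.9471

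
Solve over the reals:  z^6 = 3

Let u = z^3. The equation becomes u^2 - 3 = 0.
By the quadratic formula, u = sqrt(3) or u = -sqrt(3).
z^3 = sqrt(3) gives z = (sqrt(3))^(1/3) ~= 1.2009.
z^3 = -sqrt(3) gives z = -(sqrt(3))^(1/3) ~= -1.2009.

z = -1.2009 or z = 1.2009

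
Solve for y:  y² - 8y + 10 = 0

y = 1.5505 or y = 6.4495

Discriminant: (-8)² − 4·1·10 = 24.
Quadratic formula: y = (8 ± √24) / 2.
So y = √(6) + 4 ≈ 6.4495 or y = 4 - √(6) ≈ 1.5505.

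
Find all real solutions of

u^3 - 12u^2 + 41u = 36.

u = 1.3542 or u = 4 or u = 6.6458

Rearrange: u^3 - 12u^2 + 41u - 36 = 0.
Possible rational roots are divisors of -36. Testing u = 4 gives 0, so (u - 4) is a factor.
Divide: u^3 - 12u^2 + 41u - 36 = (u - 4)(u^2 - 8u + 9).
Apply the quadratic formula to u^2 - 8u + 9 = 0: u = (8 +/- sqrt(28))/2, i.e. u ~= 6.6458 or u ~= 1.3542.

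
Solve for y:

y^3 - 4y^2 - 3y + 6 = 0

y = -1.3723 or y = 1 or y = 4.3723

Possible rational roots are divisors of 6. Testing y = 1 gives 0, so (y - 1) is a factor.
Divide: y^3 - 4y^2 - 3y + 6 = (y - 1)(y^2 - 3y - 6).
Apply the quadratic formula to y^2 - 3y - 6 = 0: y = (3 +/- sqrt(33))/2, i.e. y ~= 4.3723 or y ~= -1.3723.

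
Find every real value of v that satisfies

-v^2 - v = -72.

v = -9 or v = 8

Bring every term to one side: -v^2 - v + 72 = 0.
Factor: -1(v + 9)(v - 8) = 0.
So v = -9 or v = 8.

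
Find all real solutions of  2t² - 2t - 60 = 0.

t = -5 or t = 6

Factor: 2(t + 5)(t - 6) = 0.
So t = -5 or t = 6.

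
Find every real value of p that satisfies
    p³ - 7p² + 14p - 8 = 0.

Possible rational roots are divisors of -8. Testing p = 2 gives 0, so (p - 2) is a factor.
Divide: p³ - 7p² + 14p - 8 = (p - 2)(p² - 5p + 4).
Factor the quadratic: p = 4 or p = 1.

p = 1 or p = 2 or p = 4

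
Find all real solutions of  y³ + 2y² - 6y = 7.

y = -3.1926 or y = -1 or y = 2.1926

Rearrange: y³ + 2y² - 6y - 7 = 0.
Possible rational roots are divisors of -7. Testing y = -1 gives 0, so (y + 1) is a factor.
Divide: y³ + 2y² - 6y - 7 = (y + 1)(y² + y - 7).
Apply the quadratic formula to y² + y - 7 = 0: y = (-1 ± √29)/2, i.e. y ≈ 2.1926 or y ≈ -3.1926.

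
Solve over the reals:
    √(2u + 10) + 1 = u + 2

u = 3

Isolate the radical: √(2u + 10) = u + 1.
Square both sides: 2u + 10 = (u + 1)².
Expand and rearrange: u² - 9 = 0.
Solving gives u = 3 or u = -3.
Check each candidate in the original equation:
  u = 3: √(16) = 4, while u + 1 = 4 — valid.
  u = -3: √(4) = 2, while u + 1 = -2 — extraneous.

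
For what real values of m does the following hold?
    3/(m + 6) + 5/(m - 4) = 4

Multiply both sides by (m + 6)(m - 4):
3(m - 4) + 5(m + 6) = 4(m + 6)(m - 4).
Expand and collect terms: 4m² - 114 = 0.
By the quadratic formula, m = (0 ± √1824) / 8, so m ≈ 5.3385 or m ≈ -5.3385.
Neither value makes a denominator zero (m ≠ -6, m ≠ 4), so both are valid.

m = -5.3385 or m = 5.3385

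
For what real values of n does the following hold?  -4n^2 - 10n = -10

n = -3.2656 or n = 0.7656

Rearrange to standard form: -4n^2 - 10n + 10 = 0.
Discriminant: (-10)^2 - 4*(-4)*10 = 260.
Quadratic formula: n = (10 +/- sqrt(260)) / (-8).
So n = -sqrt(65)/4 - 5/4 ~= -3.2656 or n = -5/4 + sqrt(65)/4 ~= 0.7656.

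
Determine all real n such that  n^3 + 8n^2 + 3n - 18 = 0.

n = -7.2426 or n = -2 or n = 1.2426

Possible rational roots are divisors of -18. Testing n = -2 gives 0, so (n + 2) is a factor.
Divide: n^3 + 8n^2 + 3n - 18 = (n + 2)(n^2 + 6n - 9).
Apply the quadratic formula to n^2 + 6n - 9 = 0: n = (-6 +/- sqrt(72))/2, i.e. n ~= 1.2426 or n ~= -7.2426.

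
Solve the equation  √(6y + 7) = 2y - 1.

Square both sides: 6y + 7 = (2y - 1)².
Expand and rearrange: 4y² - 10y - 6 = 0.
Solving gives y = 3 or y = -0.5.
Check each candidate in the original equation:
  y = 3: √(25) = 5, while 2y - 1 = 5 — valid.
  y = -0.5: √(4) = 2, while 2y - 1 = -2 — extraneous.

y = 3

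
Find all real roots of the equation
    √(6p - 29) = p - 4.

Square both sides: 6p - 29 = (p - 4)².
Expand and rearrange: p² - 14p + 45 = 0.
Solving gives p = 9 or p = 5.
Check each candidate in the original equation:
  p = 9: √(25) = 5, while p - 4 = 5 — valid.
  p = 5: √(1) = 1, while p - 4 = 1 — valid.

p = 5 or p = 9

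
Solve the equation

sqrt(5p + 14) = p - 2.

p = 10

Square both sides: 5p + 14 = (p - 2)^2.
Expand and rearrange: p^2 - 9p - 10 = 0.
Solving gives p = 10 or p = -1.
Check each candidate in the original equation:
  p = 10: sqrt(64) = 8, while p - 2 = 8 — valid.
  p = -1: sqrt(9) = 3, while p - 2 = -3 — extraneous.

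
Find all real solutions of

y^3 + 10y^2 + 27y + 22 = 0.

Possible rational roots are divisors of 22. Testing y = -2 gives 0, so (y + 2) is a factor.
Divide: y^3 + 10y^2 + 27y + 22 = (y + 2)(y^2 + 8y + 11).
Apply the quadratic formula to y^2 + 8y + 11 = 0: y = (-8 +/- sqrt(20))/2, i.e. y ~= -1.7639 or y ~= -6.2361.

y = -6.2361 or y = -2 or y = -1.7639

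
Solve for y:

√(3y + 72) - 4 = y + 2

Isolate the radical: √(3y + 72) = y + 6.
Square both sides: 3y + 72 = (y + 6)².
Expand and rearrange: y² + 9y - 36 = 0.
Solving gives y = 3 or y = -12.
Check each candidate in the original equation:
  y = 3: √(81) = 9, while y + 6 = 9 — valid.
  y = -12: √(36) = 6, while y + 6 = -6 — extraneous.

y = 3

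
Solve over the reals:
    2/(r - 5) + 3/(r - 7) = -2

Multiply both sides by (r - 5)(r - 7):
2(r - 7) + 3(r - 5) = -2(r - 5)(r - 7).
Expand and collect terms: -2r^2 + 19r - 41 = 0.
By the quadratic formula, r = (-19 +/- sqrt(33)) / -4, so r ~= 3.3139 or r ~= 6.1861.
Neither value makes a denominator zero (r != 5, r != 7), so both are valid.

r = 3.3139 or r = 6.1861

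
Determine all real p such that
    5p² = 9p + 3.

Rearrange to standard form: 5p² - 9p - 3 = 0.
Discriminant: (-9)² − 4·5·(-3) = 141.
Quadratic formula: p = (9 ± √141) / 10.
So p = 9/10 + √(141)/10 ≈ 2.0874 or p = 9/10 - √(141)/10 ≈ -0.2874.

p = -0.2874 or p = 2.0874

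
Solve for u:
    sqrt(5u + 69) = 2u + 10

Square both sides: 5u + 69 = (2u + 10)^2.
Expand and rearrange: 4u^2 + 35u + 31 = 0.
Solving gives u = -1 or u = -7.75.
Check each candidate in the original equation:
  u = -1: sqrt(64) = 8, while 2u + 10 = 8 — valid.
  u = -7.75: sqrt(30.25) = 5.5, while 2u + 10 = -5.5 — extraneous.

u = -1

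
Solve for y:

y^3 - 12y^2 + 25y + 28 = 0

y = -0.7958 or y = 4 or y = 8.7958

Possible rational roots are divisors of 28. Testing y = 4 gives 0, so (y - 4) is a factor.
Divide: y^3 - 12y^2 + 25y + 28 = (y - 4)(y^2 - 8y - 7).
Apply the quadratic formula to y^2 - 8y - 7 = 0: y = (8 +/- sqrt(92))/2, i.e. y ~= 8.7958 or y ~= -0.7958.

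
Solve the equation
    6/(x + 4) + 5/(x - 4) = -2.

x = -7.8059 or x = 2.3059

Multiply both sides by (x + 4)(x - 4):
6(x - 4) + 5(x + 4) = -2(x + 4)(x - 4).
Expand and collect terms: -2x^2 - 11x + 36 = 0.
By the quadratic formula, x = (11 +/- sqrt(409)) / -4, so x ~= -7.8059 or x ~= 2.3059.
Neither value makes a denominator zero (x != -4, x != 4), so both are valid.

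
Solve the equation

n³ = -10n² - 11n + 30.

n = -8.217 or n = -3 or n = 1.217

Rearrange: n³ + 10n² + 11n - 30 = 0.
Possible rational roots are divisors of -30. Testing n = -3 gives 0, so (n + 3) is a factor.
Divide: n³ + 10n² + 11n - 30 = (n + 3)(n² + 7n - 10).
Apply the quadratic formula to n² + 7n - 10 = 0: n = (-7 ± √89)/2, i.e. n ≈ 1.217 or n ≈ -8.217.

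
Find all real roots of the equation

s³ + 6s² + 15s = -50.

s = -5

Rearrange: s³ + 6s² + 15s + 50 = 0.
Possible rational roots are divisors of 50. Testing s = -5 gives 0, so (s + 5) is a factor.
Divide: s³ + 6s² + 15s + 50 = (s + 5)(s² + s + 10).
The quadratic s² + s + 10 has discriminant -39 < 0, so no further real roots.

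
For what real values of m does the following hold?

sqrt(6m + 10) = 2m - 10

m = 9

Square both sides: 6m + 10 = (2m - 10)^2.
Expand and rearrange: 4m^2 - 46m + 90 = 0.
Solving gives m = 9 or m = 2.5.
Check each candidate in the original equation:
  m = 9: sqrt(64) = 8, while 2m - 10 = 8 — valid.
  m = 2.5: sqrt(25) = 5, while 2m - 10 = -5 — extraneous.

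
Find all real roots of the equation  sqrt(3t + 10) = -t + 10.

Square both sides: 3t + 10 = (-t + 10)^2.
Expand and rearrange: t^2 - 23t + 90 = 0.
Solving gives t = 18 or t = 5.
Check each candidate in the original equation:
  t = 18: sqrt(64) = 8, while -t + 10 = -8 — extraneous.
  t = 5: sqrt(25) = 5, while -t + 10 = 5 — valid.

t = 5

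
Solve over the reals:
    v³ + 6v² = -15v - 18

Rearrange: v³ + 6v² + 15v + 18 = 0.
Possible rational roots are divisors of 18. Testing v = -3 gives 0, so (v + 3) is a factor.
Divide: v³ + 6v² + 15v + 18 = (v + 3)(v² + 3v + 6).
The quadratic v² + 3v + 6 has discriminant -15 < 0, so no further real roots.

v = -3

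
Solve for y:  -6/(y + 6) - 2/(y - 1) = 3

y = -8.157 or y = 0.4904

Multiply both sides by (y + 6)(y - 1):
-6(y - 1) - 2(y + 6) = 3(y + 6)(y - 1).
Expand and collect terms: 3y^2 + 23y - 12 = 0.
By the quadratic formula, y = (-23 +/- sqrt(673)) / 6, so y ~= 0.4904 or y ~= -8.157.
Neither value makes a denominator zero (y != -6, y != 1), so both are valid.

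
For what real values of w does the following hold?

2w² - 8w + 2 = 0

w = 0.2679 or w = 3.7321

Discriminant: (-8)² − 4·2·2 = 48.
Quadratic formula: w = (8 ± √48) / 4.
So w = √(3) + 2 ≈ 3.7321 or w = 2 - √(3) ≈ 0.2679.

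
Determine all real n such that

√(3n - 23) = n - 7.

Square both sides: 3n - 23 = (n - 7)².
Expand and rearrange: n² - 17n + 72 = 0.
Solving gives n = 9 or n = 8.
Check each candidate in the original equation:
  n = 9: √(4) = 2, while n - 7 = 2 — valid.
  n = 8: √(1) = 1, while n - 7 = 1 — valid.

n = 8 or n = 9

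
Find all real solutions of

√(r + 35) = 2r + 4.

Square both sides: r + 35 = (2r + 4)².
Expand and rearrange: 4r² + 15r - 19 = 0.
Solving gives r = 1 or r = -4.75.
Check each candidate in the original equation:
  r = 1: √(36) = 6, while 2r + 4 = 6 — valid.
  r = -4.75: √(30.25) = 5.5, while 2r + 4 = -5.5 — extraneous.

r = 1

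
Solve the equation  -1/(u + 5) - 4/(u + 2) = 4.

u = -5.3561 or u = -2.8939

Multiply both sides by (u + 5)(u + 2):
-(u + 2) - 4(u + 5) = 4(u + 5)(u + 2).
Expand and collect terms: 4u^2 + 33u + 62 = 0.
By the quadratic formula, u = (-33 +/- sqrt(97)) / 8, so u ~= -2.8939 or u ~= -5.3561.
Neither value makes a denominator zero (u != -5, u != -2), so both are valid.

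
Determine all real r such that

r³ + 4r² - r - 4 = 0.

Possible rational roots are divisors of -4. Testing r = -1 gives 0, so (r + 1) is a factor.
Divide: r³ + 4r² - r - 4 = (r + 1)(r² + 3r - 4).
Factor the quadratic: r = 1 or r = -4.

r = -4 or r = -1 or r = 1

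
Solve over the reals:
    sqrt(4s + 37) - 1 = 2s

s = 3

Isolate the radical: sqrt(4s + 37) = 2s + 1.
Square both sides: 4s + 37 = (2s + 1)^2.
Expand and rearrange: 4s^2 - 36 = 0.
Solving gives s = 3 or s = -3.
Check each candidate in the original equation:
  s = 3: sqrt(49) = 7, while 2s + 1 = 7 — valid.
  s = -3: sqrt(25) = 5, while 2s + 1 = -5 — extraneous.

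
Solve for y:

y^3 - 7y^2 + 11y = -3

y = -0.2361 or y = 3 or y = 4.2361

Rearrange: y^3 - 7y^2 + 11y + 3 = 0.
Possible rational roots are divisors of 3. Testing y = 3 gives 0, so (y - 3) is a factor.
Divide: y^3 - 7y^2 + 11y + 3 = (y - 3)(y^2 - 4y - 1).
Apply the quadratic formula to y^2 - 4y - 1 = 0: y = (4 +/- sqrt(20))/2, i.e. y ~= 4.2361 or y ~= -0.2361.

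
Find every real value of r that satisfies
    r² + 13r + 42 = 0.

r = -7 or r = -6

Factor: (r + 7)(r + 6) = 0.
So r = -7 or r = -6.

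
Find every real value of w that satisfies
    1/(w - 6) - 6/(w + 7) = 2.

w = -9.9086 or w = 6.4086

Multiply both sides by (w - 6)(w + 7):
(w + 7) - 6(w - 6) = 2(w - 6)(w + 7).
Expand and collect terms: 2w² + 7w - 127 = 0.
By the quadratic formula, w = (-7 ± √1065) / 4, so w ≈ 6.4086 or w ≈ -9.9086.
Neither value makes a denominator zero (w ≠ 6, w ≠ -7), so both are valid.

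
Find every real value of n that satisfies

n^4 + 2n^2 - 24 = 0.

Let u = n^2. The equation becomes u^2 + 2u - 24 = 0.
Factor: (u + 6)(u - 4) = 0, so u = -6 or u = 4.
n^2 = -6 < 0 has no real solution.
n^2 = 4 gives n = +/-2.

n = -2 or n = 2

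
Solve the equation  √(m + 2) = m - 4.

m = 7

Square both sides: m + 2 = (m - 4)².
Expand and rearrange: m² - 9m + 14 = 0.
Solving gives m = 7 or m = 2.
Check each candidate in the original equation:
  m = 7: √(9) = 3, while m - 4 = 3 — valid.
  m = 2: √(4) = 2, while m - 4 = -2 — extraneous.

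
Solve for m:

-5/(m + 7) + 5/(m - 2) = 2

Multiply both sides by (m + 7)(m - 2):
-5(m - 2) + 5(m + 7) = 2(m + 7)(m - 2).
Expand and collect terms: 2m^2 + 10m - 73 = 0.
By the quadratic formula, m = (-10 +/- sqrt(684)) / 4, so m ~= 4.0383 or m ~= -9.0383.
Neither value makes a denominator zero (m != -7, m != 2), so both are valid.

m = -9.0383 or m = 4.0383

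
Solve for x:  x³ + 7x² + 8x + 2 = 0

Possible rational roots are divisors of 2. Testing x = -1 gives 0, so (x + 1) is a factor.
Divide: x³ + 7x² + 8x + 2 = (x + 1)(x² + 6x + 2).
Apply the quadratic formula to x² + 6x + 2 = 0: x = (-6 ± √28)/2, i.e. x ≈ -0.3542 or x ≈ -5.6458.

x = -5.6458 or x = -1 or x = -0.3542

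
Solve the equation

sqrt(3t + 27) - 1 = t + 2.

t = 3

Isolate the radical: sqrt(3t + 27) = t + 3.
Square both sides: 3t + 27 = (t + 3)^2.
Expand and rearrange: t^2 + 3t - 18 = 0.
Solving gives t = 3 or t = -6.
Check each candidate in the original equation:
  t = 3: sqrt(36) = 6, while t + 3 = 6 — valid.
  t = -6: sqrt(9) = 3, while t + 3 = -3 — extraneous.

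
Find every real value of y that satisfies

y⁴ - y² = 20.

y = -2.2361 or y = 2.2361

Let u = y². The equation becomes u² - u - 20 = 0.
Factor: (u + 4)(u - 5) = 0, so u = -4 or u = 5.
y² = -4 < 0 has no real solution.
y² = 5 gives y = ±√(5) ≈ ±2.2361.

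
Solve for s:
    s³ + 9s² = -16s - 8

Rearrange: s³ + 9s² + 16s + 8 = 0.
Possible rational roots are divisors of 8. Testing s = -1 gives 0, so (s + 1) is a factor.
Divide: s³ + 9s² + 16s + 8 = (s + 1)(s² + 8s + 8).
Apply the quadratic formula to s² + 8s + 8 = 0: s = (-8 ± √32)/2, i.e. s ≈ -1.1716 or s ≈ -6.8284.

s = -6.8284 or s = -1.1716 or s = -1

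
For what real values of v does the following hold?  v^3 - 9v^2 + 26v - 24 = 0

v = 2 or v = 3 or v = 4

Possible rational roots are divisors of -24. Testing v = 3 gives 0, so (v - 3) is a factor.
Divide: v^3 - 9v^2 + 26v - 24 = (v - 3)(v^2 - 6v + 8).
Factor the quadratic: v = 4 or v = 2.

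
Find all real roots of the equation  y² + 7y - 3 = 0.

Discriminant: (7)² − 4·1·(-3) = 61.
Quadratic formula: y = (-7 ± √61) / 2.
So y = -7/2 + √(61)/2 ≈ 0.4051 or y = -√(61)/2 - 7/2 ≈ -7.4051.

y = -7.4051 or y = 0.4051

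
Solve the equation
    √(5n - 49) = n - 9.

Square both sides: 5n - 49 = (n - 9)².
Expand and rearrange: n² - 23n + 130 = 0.
Solving gives n = 13 or n = 10.
Check each candidate in the original equation:
  n = 13: √(16) = 4, while n - 9 = 4 — valid.
  n = 10: √(1) = 1, while n - 9 = 1 — valid.

n = 10 or n = 13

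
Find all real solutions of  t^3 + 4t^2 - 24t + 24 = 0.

t = -7.5826 or t = 1.5826 or t = 2

Possible rational roots are divisors of 24. Testing t = 2 gives 0, so (t - 2) is a factor.
Divide: t^3 + 4t^2 - 24t + 24 = (t - 2)(t^2 + 6t - 12).
Apply the quadratic formula to t^2 + 6t - 12 = 0: t = (-6 +/- sqrt(84))/2, i.e. t ~= 1.5826 or t ~= -7.5826.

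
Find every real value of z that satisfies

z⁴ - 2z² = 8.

z = -2 or z = 2

Let u = z². The equation becomes u² - 2u - 8 = 0.
Factor: (u - 4)(u + 2) = 0, so u = 4 or u = -2.
z² = 4 gives z = ±2.
z² = -2 < 0 has no real solution.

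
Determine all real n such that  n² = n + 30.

Bring every term to one side: n² - n - 30 = 0.
Factor: (n - 6)(n + 5) = 0.
So n = 6 or n = -5.

n = -5 or n = 6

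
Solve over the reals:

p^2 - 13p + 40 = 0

Factor: (p - 5)(p - 8) = 0.
So p = 5 or p = 8.

p = 5 or p = 8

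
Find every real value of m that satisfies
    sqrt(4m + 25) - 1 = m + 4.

m = 0

Isolate the radical: sqrt(4m + 25) = m + 5.
Square both sides: 4m + 25 = (m + 5)^2.
Expand and rearrange: m^2 + 6m = 0.
Solving gives m = 0 or m = -6.
Check each candidate in the original equation:
  m = 0: sqrt(25) = 5, while m + 5 = 5 — valid.
  m = -6: sqrt(1) = 1, while m + 5 = -1 — extraneous.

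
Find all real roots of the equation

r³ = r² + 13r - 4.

r = -3.3028 or r = 0.3028 or r = 4

Rearrange: r³ - r² - 13r + 4 = 0.
Possible rational roots are divisors of 4. Testing r = 4 gives 0, so (r - 4) is a factor.
Divide: r³ - r² - 13r + 4 = (r - 4)(r² + 3r - 1).
Apply the quadratic formula to r² + 3r - 1 = 0: r = (-3 ± √13)/2, i.e. r ≈ 0.3028 or r ≈ -3.3028.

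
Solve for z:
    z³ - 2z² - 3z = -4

z = -1.5616 or z = 1 or z = 2.5616

Rearrange: z³ - 2z² - 3z + 4 = 0.
Possible rational roots are divisors of 4. Testing z = 1 gives 0, so (z - 1) is a factor.
Divide: z³ - 2z² - 3z + 4 = (z - 1)(z² - z - 4).
Apply the quadratic formula to z² - z - 4 = 0: z = (1 ± √17)/2, i.e. z ≈ 2.5616 or z ≈ -1.5616.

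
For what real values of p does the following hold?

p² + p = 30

Bring every term to one side: p² + p - 30 = 0.
Factor: (p + 6)(p - 5) = 0.
So p = -6 or p = 5.

p = -6 or p = 5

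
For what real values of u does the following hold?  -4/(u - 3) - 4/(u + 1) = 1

u = -7.4721 or u = 1.4721

Multiply both sides by (u - 3)(u + 1):
-4(u + 1) - 4(u - 3) = (u - 3)(u + 1).
Expand and collect terms: u² + 6u - 11 = 0.
By the quadratic formula, u = (-6 ± √80) / 2, so u ≈ 1.4721 or u ≈ -7.4721.
Neither value makes a denominator zero (u ≠ 3, u ≠ -1), so both are valid.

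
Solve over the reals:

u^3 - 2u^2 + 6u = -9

Rearrange: u^3 - 2u^2 + 6u + 9 = 0.
Possible rational roots are divisors of 9. Testing u = -1 gives 0, so (u + 1) is a factor.
Divide: u^3 - 2u^2 + 6u + 9 = (u + 1)(u^2 - 3u + 9).
The quadratic u^2 - 3u + 9 has discriminant -27 < 0, so no further real roots.

u = -1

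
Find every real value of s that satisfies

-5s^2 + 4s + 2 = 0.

Discriminant: (4)^2 - 4*(-5)*2 = 56.
Quadratic formula: s = (-4 +/- sqrt(56)) / (-10).
So s = 2/5 - sqrt(14)/5 ~= -0.3483 or s = 2/5 + sqrt(14)/5 ~= 1.1483.

s = -0.3483 or s = 1.1483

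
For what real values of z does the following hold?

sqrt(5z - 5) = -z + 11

z = 6

Square both sides: 5z - 5 = (-z + 11)^2.
Expand and rearrange: z^2 - 27z + 126 = 0.
Solving gives z = 21 or z = 6.
Check each candidate in the original equation:
  z = 21: sqrt(100) = 10, while -z + 11 = -10 — extraneous.
  z = 6: sqrt(25) = 5, while -z + 11 = 5 — valid.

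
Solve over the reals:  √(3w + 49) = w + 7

Square both sides: 3w + 49 = (w + 7)².
Expand and rearrange: w² + 11w = 0.
Solving gives w = 0 or w = -11.
Check each candidate in the original equation:
  w = 0: √(49) = 7, while w + 7 = 7 — valid.
  w = -11: √(16) = 4, while w + 7 = -4 — extraneous.

w = 0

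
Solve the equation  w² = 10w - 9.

w = 1 or w = 9

Bring every term to one side: w² - 10w + 9 = 0.
Factor: (w - 1)(w - 9) = 0.
So w = 1 or w = 9.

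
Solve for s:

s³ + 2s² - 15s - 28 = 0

Possible rational roots are divisors of -28. Testing s = -4 gives 0, so (s + 4) is a factor.
Divide: s³ + 2s² - 15s - 28 = (s + 4)(s² - 2s - 7).
Apply the quadratic formula to s² - 2s - 7 = 0: s = (2 ± √32)/2, i.e. s ≈ 3.8284 or s ≈ -1.8284.

s = -4 or s = -1.8284 or s = 3.8284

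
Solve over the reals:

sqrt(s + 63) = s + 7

Square both sides: s + 63 = (s + 7)^2.
Expand and rearrange: s^2 + 13s - 14 = 0.
Solving gives s = 1 or s = -14.
Check each candidate in the original equation:
  s = 1: sqrt(64) = 8, while s + 7 = 8 — valid.
  s = -14: sqrt(49) = 7, while s + 7 = -7 — extraneous.

s = 1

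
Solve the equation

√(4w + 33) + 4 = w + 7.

w = 4

Isolate the radical: √(4w + 33) = w + 3.
Square both sides: 4w + 33 = (w + 3)².
Expand and rearrange: w² + 2w - 24 = 0.
Solving gives w = 4 or w = -6.
Check each candidate in the original equation:
  w = 4: √(49) = 7, while w + 3 = 7 — valid.
  w = -6: √(9) = 3, while w + 3 = -3 — extraneous.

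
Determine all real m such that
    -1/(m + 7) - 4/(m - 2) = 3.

m = -7.3885 or m = 0.7218

Multiply both sides by (m + 7)(m - 2):
-(m - 2) - 4(m + 7) = 3(m + 7)(m - 2).
Expand and collect terms: 3m² + 20m - 16 = 0.
By the quadratic formula, m = (-20 ± √592) / 6, so m ≈ 0.7218 or m ≈ -7.3885.
Neither value makes a denominator zero (m ≠ -7, m ≠ 2), so both are valid.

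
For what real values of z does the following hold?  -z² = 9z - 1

Rearrange to standard form: -z² - 9z + 1 = 0.
Discriminant: (-9)² − 4·(-1)·1 = 85.
Quadratic formula: z = (9 ± √85) / (-2).
So z = -√(85)/2 - 9/2 ≈ -9.1098 or z = -9/2 + √(85)/2 ≈ 0.1098.

z = -9.1098 or z = 0.1098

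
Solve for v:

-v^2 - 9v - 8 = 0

Factor: -1(v + 8)(v + 1) = 0.
So v = -8 or v = -1.

v = -8 or v = -1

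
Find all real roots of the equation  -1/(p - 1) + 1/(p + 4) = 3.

Multiply both sides by (p - 1)(p + 4):
-(p + 4) + (p - 1) = 3(p - 1)(p + 4).
Expand and collect terms: 3p² + 9p - 7 = 0.
By the quadratic formula, p = (-9 ± √165) / 6, so p ≈ 0.6409 or p ≈ -3.6409.
Neither value makes a denominator zero (p ≠ 1, p ≠ -4), so both are valid.

p = -3.6409 or p = 0.6409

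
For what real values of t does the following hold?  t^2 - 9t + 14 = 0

Factor: (t - 7)(t - 2) = 0.
So t = 7 or t = 2.

t = 2 or t = 7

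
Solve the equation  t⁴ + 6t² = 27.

t = -1.7321 or t = 1.7321

Let u = t². The equation becomes u² + 6u - 27 = 0.
Factor: (u + 9)(u - 3) = 0, so u = -9 or u = 3.
t² = -9 < 0 has no real solution.
t² = 3 gives t = ±√(3) ≈ ±1.7321.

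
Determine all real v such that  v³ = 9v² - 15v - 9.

Rearrange: v³ - 9v² + 15v + 9 = 0.
Possible rational roots are divisors of 9. Testing v = 3 gives 0, so (v - 3) is a factor.
Divide: v³ - 9v² + 15v + 9 = (v - 3)(v² - 6v - 3).
Apply the quadratic formula to v² - 6v - 3 = 0: v = (6 ± √48)/2, i.e. v ≈ 6.4641 or v ≈ -0.4641.

v = -0.4641 or v = 3 or v = 6.4641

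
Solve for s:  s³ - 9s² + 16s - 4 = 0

s = 0.2984 or s = 2 or s = 6.7016

Possible rational roots are divisors of -4. Testing s = 2 gives 0, so (s - 2) is a factor.
Divide: s³ - 9s² + 16s - 4 = (s - 2)(s² - 7s + 2).
Apply the quadratic formula to s² - 7s + 2 = 0: s = (7 ± √41)/2, i.e. s ≈ 6.7016 or s ≈ 0.2984.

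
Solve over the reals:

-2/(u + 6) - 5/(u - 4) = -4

Multiply both sides by (u + 6)(u - 4):
-2(u - 4) - 5(u + 6) = -4(u + 6)(u - 4).
Expand and collect terms: -4u² - u + 118 = 0.
By the quadratic formula, u = (1 ± √1889) / -8, so u ≈ -5.5578 or u ≈ 5.3078.
Neither value makes a denominator zero (u ≠ -6, u ≠ 4), so both are valid.

u = -5.5578 or u = 5.3078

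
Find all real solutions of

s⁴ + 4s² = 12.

Let u = s². The equation becomes u² + 4u - 12 = 0.
Factor: (u + 6)(u - 2) = 0, so u = -6 or u = 2.
s² = -6 < 0 has no real solution.
s² = 2 gives s = ±√(2) ≈ ±1.4142.

s = -1.4142 or s = 1.4142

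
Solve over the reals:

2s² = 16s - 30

Bring every term to one side: 2s² - 16s + 30 = 0.
Factor: 2(s - 5)(s - 3) = 0.
So s = 5 or s = 3.

s = 3 or s = 5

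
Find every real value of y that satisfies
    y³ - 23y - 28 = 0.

Possible rational roots are divisors of -28. Testing y = -4 gives 0, so (y + 4) is a factor.
Divide: y³ - 23y - 28 = (y + 4)(y² - 4y - 7).
Apply the quadratic formula to y² - 4y - 7 = 0: y = (4 ± √44)/2, i.e. y ≈ 5.3166 or y ≈ -1.3166.

y = -4 or y = -1.3166 or y = 5.3166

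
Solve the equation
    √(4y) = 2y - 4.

Square both sides: 4y = (2y - 4)².
Expand and rearrange: 4y² - 20y + 16 = 0.
Solving gives y = 4 or y = 1.
Check each candidate in the original equation:
  y = 4: √(16) = 4, while 2y - 4 = 4 — valid.
  y = 1: √(4) = 2, while 2y - 4 = -2 — extraneous.

y = 4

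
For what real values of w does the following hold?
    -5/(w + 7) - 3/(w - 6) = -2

Multiply both sides by (w + 7)(w - 6):
-5(w - 6) - 3(w + 7) = -2(w + 7)(w - 6).
Expand and collect terms: -2w² + 6w + 75 = 0.
By the quadratic formula, w = (-6 ± √636) / -4, so w ≈ -4.8048 or w ≈ 7.8048.
Neither value makes a denominator zero (w ≠ -7, w ≠ 6), so both are valid.

w = -4.8048 or w = 7.8048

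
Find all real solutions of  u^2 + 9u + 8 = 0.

u = -8 or u = -1

Factor: (u + 1)(u + 8) = 0.
So u = -1 or u = -8.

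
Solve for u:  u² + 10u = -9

u = -9 or u = -1

Bring every term to one side: u² + 10u + 9 = 0.
Factor: (u + 9)(u + 1) = 0.
So u = -9 or u = -1.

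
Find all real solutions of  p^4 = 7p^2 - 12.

p = -2 or p = -1.7321 or p = 1.7321 or p = 2

Let u = p^2. The equation becomes u^2 - 7u + 12 = 0.
Factor: (u - 3)(u - 4) = 0, so u = 3 or u = 4.
p^2 = 3 gives p = +/-sqrt(3) ~= +/-1.7321.
p^2 = 4 gives p = +/-2.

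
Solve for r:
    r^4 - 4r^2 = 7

r = -2.3058 or r = 2.3058

Let u = r^2. The equation becomes u^2 - 4u - 7 = 0.
By the quadratic formula, u = 2 + sqrt(11) or u = 2 - sqrt(11).
r^2 = 2 + sqrt(11) gives r = +/-sqrt(2 + sqrt(11)) ~= +/-2.3058.
r^2 = 2 - sqrt(11) < 0 has no real solution.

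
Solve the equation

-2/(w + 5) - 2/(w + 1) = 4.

Multiply both sides by (w + 5)(w + 1):
-2(w + 1) - 2(w + 5) = 4(w + 5)(w + 1).
Expand and collect terms: 4w^2 + 28w + 32 = 0.
By the quadratic formula, w = (-28 +/- sqrt(272)) / 8, so w ~= -1.4384 or w ~= -5.5616.
Neither value makes a denominator zero (w != -5, w != -1), so both are valid.

w = -5.5616 or w = -1.4384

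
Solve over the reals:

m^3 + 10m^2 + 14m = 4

Rearrange: m^3 + 10m^2 + 14m - 4 = 0.
Possible rational roots are divisors of -4. Testing m = -2 gives 0, so (m + 2) is a factor.
Divide: m^3 + 10m^2 + 14m - 4 = (m + 2)(m^2 + 8m - 2).
Apply the quadratic formula to m^2 + 8m - 2 = 0: m = (-8 +/- sqrt(72))/2, i.e. m ~= 0.2426 or m ~= -8.2426.

m = -8.2426 or m = -2 or m = 0.2426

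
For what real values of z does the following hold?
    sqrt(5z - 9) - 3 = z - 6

Isolate the radical: sqrt(5z - 9) = z - 3.
Square both sides: 5z - 9 = (z - 3)^2.
Expand and rearrange: z^2 - 11z + 18 = 0.
Solving gives z = 9 or z = 2.
Check each candidate in the original equation:
  z = 9: sqrt(36) = 6, while z - 3 = 6 — valid.
  z = 2: sqrt(1) = 1, while z - 3 = -1 — extraneous.

z = 9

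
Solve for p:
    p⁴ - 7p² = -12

Let u = p². The equation becomes u² - 7u + 12 = 0.
Factor: (u - 3)(u - 4) = 0, so u = 3 or u = 4.
p² = 3 gives p = ±√(3) ≈ ±1.7321.
p² = 4 gives p = ±2.

p = -2 or p = -1.7321 or p = 1.7321 or p = 2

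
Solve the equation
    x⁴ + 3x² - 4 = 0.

x = -1 or x = 1

Let u = x². The equation becomes u² + 3u - 4 = 0.
Factor: (u + 4)(u - 1) = 0, so u = -4 or u = 1.
x² = -4 < 0 has no real solution.
x² = 1 gives x = ±1.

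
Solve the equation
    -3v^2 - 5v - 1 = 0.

Discriminant: (-5)^2 - 4*(-3)*(-1) = 13.
Quadratic formula: v = (5 +/- sqrt(13)) / (-6).
So v = -5/6 - sqrt(13)/6 ~= -1.4343 or v = -5/6 + sqrt(13)/6 ~= -0.2324.

v = -1.4343 or v = -0.2324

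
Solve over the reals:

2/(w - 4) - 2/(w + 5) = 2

Multiply both sides by (w - 4)(w + 5):
2(w + 5) - 2(w - 4) = 2(w - 4)(w + 5).
Expand and collect terms: 2w² + 2w - 58 = 0.
By the quadratic formula, w = (-2 ± √468) / 4, so w ≈ 4.9083 or w ≈ -5.9083.
Neither value makes a denominator zero (w ≠ 4, w ≠ -5), so both are valid.

w = -5.9083 or w = 4.9083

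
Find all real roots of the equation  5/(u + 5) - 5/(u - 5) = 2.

u = 0

Multiply both sides by (u + 5)(u - 5):
5(u - 5) - 5(u + 5) = 2(u + 5)(u - 5).
Expand and collect terms: 2u² = 0.
This has the repeated root u = 0.
Neither value makes a denominator zero (u ≠ -5, u ≠ 5), so both are valid.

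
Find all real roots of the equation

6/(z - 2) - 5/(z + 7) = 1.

z = -10.3666 or z = 6.3666

Multiply both sides by (z - 2)(z + 7):
6(z + 7) - 5(z - 2) = (z - 2)(z + 7).
Expand and collect terms: z² + 4z - 66 = 0.
By the quadratic formula, z = (-4 ± √280) / 2, so z ≈ 6.3666 or z ≈ -10.3666.
Neither value makes a denominator zero (z ≠ 2, z ≠ -7), so both are valid.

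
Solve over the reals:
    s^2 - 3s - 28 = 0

Factor: (s + 4)(s - 7) = 0.
So s = -4 or s = 7.

s = -4 or s = 7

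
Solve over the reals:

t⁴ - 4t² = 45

Let u = t². The equation becomes u² - 4u - 45 = 0.
Factor: (u - 9)(u + 5) = 0, so u = 9 or u = -5.
t² = 9 gives t = ±3.
t² = -5 < 0 has no real solution.

t = -3 or t = 3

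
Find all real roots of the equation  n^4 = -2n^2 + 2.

Let u = n^2. The equation becomes u^2 + 2u - 2 = 0.
By the quadratic formula, u = -1 + sqrt(3) or u = -sqrt(3) - 1.
n^2 = -1 + sqrt(3) gives n = +/-sqrt(-1 + sqrt(3)) ~= +/-0.8556.
n^2 = -sqrt(3) - 1 < 0 has no real solution.

n = -0.8556 or n = 0.8556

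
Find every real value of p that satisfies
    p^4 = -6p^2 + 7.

p = -1 or p = 1

Let u = p^2. The equation becomes u^2 + 6u - 7 = 0.
Factor: (u + 7)(u - 1) = 0, so u = -7 or u = 1.
p^2 = -7 < 0 has no real solution.
p^2 = 1 gives p = +/-1.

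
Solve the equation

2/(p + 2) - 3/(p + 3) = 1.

p = -4.7321 or p = -1.2679

Multiply both sides by (p + 2)(p + 3):
2(p + 3) - 3(p + 2) = (p + 2)(p + 3).
Expand and collect terms: p² + 6p + 6 = 0.
By the quadratic formula, p = (-6 ± √12) / 2, so p ≈ -1.2679 or p ≈ -4.7321.
Neither value makes a denominator zero (p ≠ -2, p ≠ -3), so both are valid.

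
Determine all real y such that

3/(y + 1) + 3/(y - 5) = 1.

Multiply both sides by (y + 1)(y - 5):
3(y - 5) + 3(y + 1) = (y + 1)(y - 5).
Expand and collect terms: y^2 - 10y + 7 = 0.
By the quadratic formula, y = (10 +/- sqrt(72)) / 2, so y ~= 9.2426 or y ~= 0.7574.
Neither value makes a denominator zero (y != -1, y != 5), so both are valid.

y = 0.7574 or y = 9.2426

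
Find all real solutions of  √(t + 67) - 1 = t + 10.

t = -3

Isolate the radical: √(t + 67) = t + 11.
Square both sides: t + 67 = (t + 11)².
Expand and rearrange: t² + 21t + 54 = 0.
Solving gives t = -3 or t = -18.
Check each candidate in the original equation:
  t = -3: √(64) = 8, while t + 11 = 8 — valid.
  t = -18: √(49) = 7, while t + 11 = -7 — extraneous.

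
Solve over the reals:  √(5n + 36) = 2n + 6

n = 0

Square both sides: 5n + 36 = (2n + 6)².
Expand and rearrange: 4n² + 19n = 0.
Solving gives n = 0 or n = -4.75.
Check each candidate in the original equation:
  n = 0: √(36) = 6, while 2n + 6 = 6 — valid.
  n = -4.75: √(12.25) = 3.5, while 2n + 6 = -3.5 — extraneous.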